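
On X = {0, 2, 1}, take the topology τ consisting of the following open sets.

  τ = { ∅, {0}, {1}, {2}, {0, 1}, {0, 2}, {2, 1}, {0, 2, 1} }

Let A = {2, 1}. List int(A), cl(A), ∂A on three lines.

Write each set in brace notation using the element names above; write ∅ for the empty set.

U open, U⊆A: ∅, {2}, {1}, {2, 1}. int(A) = ⋃ = {2, 1}
X∖A={0}, int(X∖A)={0}, hence cl(A)={2, 1}
∂A: remove int from cl → ∅

int(A) = {2, 1}
cl(A)  = {2, 1}
∂A     = ∅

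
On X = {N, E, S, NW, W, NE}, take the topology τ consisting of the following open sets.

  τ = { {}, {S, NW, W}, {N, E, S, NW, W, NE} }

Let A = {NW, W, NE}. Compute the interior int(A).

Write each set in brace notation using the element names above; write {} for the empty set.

opens ⊆ A: {}; union → int = {}

{}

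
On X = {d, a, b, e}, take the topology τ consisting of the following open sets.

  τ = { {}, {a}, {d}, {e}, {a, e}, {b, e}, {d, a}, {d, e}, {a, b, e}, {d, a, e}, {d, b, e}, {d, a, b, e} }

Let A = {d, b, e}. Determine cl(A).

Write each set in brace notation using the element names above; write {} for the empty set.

closure: X∖int(X∖A) = X∖{a} = {d, b, e}

{d, b, e}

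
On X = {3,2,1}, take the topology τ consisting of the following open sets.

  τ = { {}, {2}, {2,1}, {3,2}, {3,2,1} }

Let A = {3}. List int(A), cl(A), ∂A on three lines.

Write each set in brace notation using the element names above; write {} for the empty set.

open subsets of A: {}; so int(A) = {}
closure: X∖int(X∖A) = X∖{2,1} = {3}
∂A = {3} minus {} = {3}

int(A) = {}
cl(A)  = {3}
∂A     = {3}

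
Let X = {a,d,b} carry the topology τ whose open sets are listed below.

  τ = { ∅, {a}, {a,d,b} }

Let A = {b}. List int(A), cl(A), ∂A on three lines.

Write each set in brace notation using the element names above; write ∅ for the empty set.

opens ⊆ A: ∅; union → int = ∅
complement {a,d}; its interior {a}; cl(A) = X∖{a} = {d,b}
boundary = {d,b} ∖ ∅ = {d,b}

int(A) = ∅
cl(A)  = {d,b}
∂A     = {d,b}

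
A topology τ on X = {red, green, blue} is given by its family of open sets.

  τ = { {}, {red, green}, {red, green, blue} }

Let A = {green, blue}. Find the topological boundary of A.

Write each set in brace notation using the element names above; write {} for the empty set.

{red, green, blue}

opens ⊆ A: {}; union → int = {}
complement {red}; its interior {}; cl(A) = X∖{} = {red, green, blue}
boundary = {red, green, blue} ∖ {} = {red, green, blue}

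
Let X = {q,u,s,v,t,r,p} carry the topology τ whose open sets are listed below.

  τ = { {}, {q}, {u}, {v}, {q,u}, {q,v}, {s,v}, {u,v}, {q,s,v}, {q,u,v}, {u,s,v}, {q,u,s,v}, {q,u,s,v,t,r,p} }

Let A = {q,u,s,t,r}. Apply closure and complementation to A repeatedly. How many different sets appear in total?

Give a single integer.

cl via duality: int({v,p}) = {v}, so X∖{v} = {q,u,s,t,r,p}
Write k for closure, c for complement:
  1. A     = {q,u,s,t,r}
  2. kA    = {q,u,s,t,r,p}
  3. cA    = {v,p}
  4. ckA   = {v}
  5. kcA   = {s,v,t,r,p}
  6. ckcA  = {q,u}
  7. kckcA = {q,u,t,r,p}
  8. ckckcA = {s,v}
applying k or c yields no new set

8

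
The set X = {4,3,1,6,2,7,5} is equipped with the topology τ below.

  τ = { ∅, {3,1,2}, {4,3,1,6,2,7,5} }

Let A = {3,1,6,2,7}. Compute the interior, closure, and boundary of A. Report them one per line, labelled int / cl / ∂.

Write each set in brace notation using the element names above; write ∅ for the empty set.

opens ⊆ A: ∅, {3,1,2}; union → int = {3,1,2}
complement {4,5}; its interior ∅; cl(A) = X∖∅ = {4,3,1,6,2,7,5}
boundary = {4,3,1,6,2,7,5} ∖ {3,1,2} = {4,6,7,5}

int(A) = {3,1,2}
cl(A)  = {4,3,1,6,2,7,5}
∂A     = {4,6,7,5}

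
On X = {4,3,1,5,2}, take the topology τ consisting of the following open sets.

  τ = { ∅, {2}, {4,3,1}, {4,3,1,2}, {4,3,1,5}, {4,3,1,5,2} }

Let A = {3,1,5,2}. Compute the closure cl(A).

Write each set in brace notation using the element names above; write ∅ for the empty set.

{4,3,1,5,2}

closure: X∖int(X∖A) = X∖∅ = {4,3,1,5,2}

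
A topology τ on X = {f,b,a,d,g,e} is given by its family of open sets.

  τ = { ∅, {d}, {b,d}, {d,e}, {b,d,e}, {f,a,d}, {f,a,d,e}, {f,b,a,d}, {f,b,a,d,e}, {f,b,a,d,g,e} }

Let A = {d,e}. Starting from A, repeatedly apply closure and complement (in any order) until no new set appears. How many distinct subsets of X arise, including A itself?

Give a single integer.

4

closure: X∖int(X∖A) = X∖∅ = {f,b,a,d,g,e}
Let k=closure and c=complement:
  1. A     = {d,e}
  2. kA    = {f,b,a,d,g,e}
  3. cA    = {f,b,a,g}
  4. ckA   = ∅
— saturated at 4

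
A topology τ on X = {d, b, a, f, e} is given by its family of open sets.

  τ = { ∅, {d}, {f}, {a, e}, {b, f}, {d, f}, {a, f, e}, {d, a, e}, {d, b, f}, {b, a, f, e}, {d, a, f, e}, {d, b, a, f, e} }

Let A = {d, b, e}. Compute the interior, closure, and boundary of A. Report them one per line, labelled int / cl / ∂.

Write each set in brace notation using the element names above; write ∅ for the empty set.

int(A) = {d}
cl(A)  = {d, b, a, e}
∂A     = {b, a, e}

opens ⊆ A: ∅, {d}; union → int = {d}
complement {a, f}; its interior {f}; cl(A) = X∖{f} = {d, b, a, e}
boundary = {d, b, a, e} ∖ {d} = {b, a, e}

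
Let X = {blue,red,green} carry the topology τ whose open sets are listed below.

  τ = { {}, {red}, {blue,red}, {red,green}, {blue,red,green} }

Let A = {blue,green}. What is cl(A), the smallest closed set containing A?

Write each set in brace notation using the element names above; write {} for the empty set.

{blue,green}

complement {red}; its interior {red}; cl(A) = X∖{red} = {blue,green}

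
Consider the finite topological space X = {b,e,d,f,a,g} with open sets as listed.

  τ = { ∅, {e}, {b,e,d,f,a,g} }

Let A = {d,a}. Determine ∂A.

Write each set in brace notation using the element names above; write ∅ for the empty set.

interior: largest open inside A is ∅ (from ∅)
cl via duality: int({b,e,f,g}) = {e}, so X∖{e} = {b,d,f,a,g}
cl∖int = {b,d,f,a,g}

{b,d,f,a,g}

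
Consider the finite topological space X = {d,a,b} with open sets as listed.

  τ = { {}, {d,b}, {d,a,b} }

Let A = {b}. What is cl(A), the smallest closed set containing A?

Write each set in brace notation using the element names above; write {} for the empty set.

X∖A={d,a}, int(X∖A)={}, hence cl(A)={d,a,b}

{d,a,b}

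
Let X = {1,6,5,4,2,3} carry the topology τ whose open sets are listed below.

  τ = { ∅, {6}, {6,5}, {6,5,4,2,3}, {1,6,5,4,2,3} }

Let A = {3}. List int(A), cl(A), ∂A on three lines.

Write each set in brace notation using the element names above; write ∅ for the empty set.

interior: largest open inside A is ∅ (from ∅)
cl via duality: int({1,6,5,4,2}) = {6,5}, so X∖{6,5} = {1,4,2,3}
cl∖int = {1,4,2,3}

int(A) = ∅
cl(A)  = {1,4,2,3}
∂A     = {1,4,2,3}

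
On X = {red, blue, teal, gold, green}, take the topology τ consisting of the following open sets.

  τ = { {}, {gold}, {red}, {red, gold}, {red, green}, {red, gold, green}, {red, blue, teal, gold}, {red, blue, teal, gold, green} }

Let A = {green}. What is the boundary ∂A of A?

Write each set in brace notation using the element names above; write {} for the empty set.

open subsets of A: {}; so int(A) = {}
closure: X∖int(X∖A) = X∖{red, blue, teal, gold} = {green}
∂A = {green} minus {} = {green}

{green}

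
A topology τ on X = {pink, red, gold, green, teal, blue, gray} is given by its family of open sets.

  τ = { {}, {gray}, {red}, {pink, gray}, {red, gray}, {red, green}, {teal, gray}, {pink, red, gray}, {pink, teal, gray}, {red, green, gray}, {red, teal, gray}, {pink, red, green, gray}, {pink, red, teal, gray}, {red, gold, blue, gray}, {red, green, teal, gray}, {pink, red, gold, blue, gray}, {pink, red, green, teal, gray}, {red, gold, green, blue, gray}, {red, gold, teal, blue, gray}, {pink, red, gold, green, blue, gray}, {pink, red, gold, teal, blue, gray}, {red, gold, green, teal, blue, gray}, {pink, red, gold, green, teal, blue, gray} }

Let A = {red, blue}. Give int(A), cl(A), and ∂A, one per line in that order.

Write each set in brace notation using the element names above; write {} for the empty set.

interior: largest open inside A is {red} (from {}, {red})
cl via duality: int({pink, gold, green, teal, gray}) = {pink, teal, gray}, so X∖{pink, teal, gray} = {red, gold, green, blue}
cl∖int = {gold, green, blue}

int(A) = {red}
cl(A)  = {red, gold, green, blue}
∂A     = {gold, green, blue}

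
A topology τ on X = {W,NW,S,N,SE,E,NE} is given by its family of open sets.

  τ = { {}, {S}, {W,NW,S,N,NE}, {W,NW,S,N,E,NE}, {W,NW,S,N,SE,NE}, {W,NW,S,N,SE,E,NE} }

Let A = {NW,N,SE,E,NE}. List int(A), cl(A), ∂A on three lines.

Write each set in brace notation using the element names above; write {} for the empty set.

interior: largest open inside A is {} (from {})
cl via duality: int({W,S}) = {S}, so X∖{S} = {W,NW,N,SE,E,NE}
cl∖int = {W,NW,N,SE,E,NE}

int(A) = {}
cl(A)  = {W,NW,N,SE,E,NE}
∂A     = {W,NW,N,SE,E,NE}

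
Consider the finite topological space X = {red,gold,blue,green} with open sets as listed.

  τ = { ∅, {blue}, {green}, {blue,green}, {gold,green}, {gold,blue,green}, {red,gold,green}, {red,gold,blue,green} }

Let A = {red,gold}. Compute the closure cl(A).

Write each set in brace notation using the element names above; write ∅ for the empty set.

{red,gold}

complement {blue,green}; its interior {blue,green}; cl(A) = X∖{blue,green} = {red,gold}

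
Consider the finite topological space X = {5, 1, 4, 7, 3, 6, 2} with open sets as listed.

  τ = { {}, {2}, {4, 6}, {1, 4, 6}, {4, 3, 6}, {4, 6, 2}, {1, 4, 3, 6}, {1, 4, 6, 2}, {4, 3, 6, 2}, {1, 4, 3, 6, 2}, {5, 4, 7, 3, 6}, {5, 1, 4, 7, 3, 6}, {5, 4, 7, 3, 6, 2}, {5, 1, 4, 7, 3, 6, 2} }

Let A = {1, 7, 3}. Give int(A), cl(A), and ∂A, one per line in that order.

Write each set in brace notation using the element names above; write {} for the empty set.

open subsets of A: {}; so int(A) = {}
closure: X∖int(X∖A) = X∖{4, 6, 2} = {5, 1, 7, 3}
∂A = {5, 1, 7, 3} minus {} = {5, 1, 7, 3}

int(A) = {}
cl(A)  = {5, 1, 7, 3}
∂A     = {5, 1, 7, 3}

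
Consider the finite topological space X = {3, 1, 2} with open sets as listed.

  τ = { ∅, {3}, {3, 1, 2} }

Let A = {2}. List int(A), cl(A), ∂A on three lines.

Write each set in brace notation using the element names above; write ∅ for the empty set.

int(A) = ∅
cl(A)  = {1, 2}
∂A     = {1, 2}

open subsets of A: ∅; so int(A) = ∅
closure: X∖int(X∖A) = X∖{3} = {1, 2}
∂A = {1, 2} minus ∅ = {1, 2}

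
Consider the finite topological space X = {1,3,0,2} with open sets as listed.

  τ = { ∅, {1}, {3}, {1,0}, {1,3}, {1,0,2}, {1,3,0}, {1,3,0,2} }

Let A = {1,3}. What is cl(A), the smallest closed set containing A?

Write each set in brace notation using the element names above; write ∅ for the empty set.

complement {0,2}; its interior ∅; cl(A) = X∖∅ = {1,3,0,2}

{1,3,0,2}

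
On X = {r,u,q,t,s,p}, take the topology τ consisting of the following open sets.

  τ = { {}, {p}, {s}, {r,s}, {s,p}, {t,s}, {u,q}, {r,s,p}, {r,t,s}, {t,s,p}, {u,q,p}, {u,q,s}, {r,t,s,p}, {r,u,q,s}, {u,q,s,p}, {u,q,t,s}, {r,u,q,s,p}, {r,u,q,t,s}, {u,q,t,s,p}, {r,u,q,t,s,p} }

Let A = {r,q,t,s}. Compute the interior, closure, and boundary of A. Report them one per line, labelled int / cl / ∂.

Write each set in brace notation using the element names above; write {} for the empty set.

interior: largest open inside A is {r,t,s} (from {}, {s}, {r,s}, {t,s}, {r,t,s})
cl via duality: int({u,p}) = {p}, so X∖{p} = {r,u,q,t,s}
cl∖int = {u,q}

int(A) = {r,t,s}
cl(A)  = {r,u,q,t,s}
∂A     = {u,q}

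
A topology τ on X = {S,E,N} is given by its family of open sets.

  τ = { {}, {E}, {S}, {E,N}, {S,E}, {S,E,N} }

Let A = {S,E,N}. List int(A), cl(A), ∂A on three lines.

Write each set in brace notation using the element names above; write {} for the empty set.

interior: largest open inside A is {S,E,N} (from {}, {E}, {S}, {S,E}, {E,N}, {S,E,N})
cl via duality: int({}) = {}, so X∖{} = {S,E,N}
cl∖int = {}

int(A) = {S,E,N}
cl(A)  = {S,E,N}
∂A     = {}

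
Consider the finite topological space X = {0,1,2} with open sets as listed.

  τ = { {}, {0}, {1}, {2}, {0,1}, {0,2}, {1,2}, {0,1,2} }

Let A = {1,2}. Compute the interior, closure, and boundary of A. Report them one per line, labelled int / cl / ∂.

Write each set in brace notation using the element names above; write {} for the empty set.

int(A) = {1,2}
cl(A)  = {1,2}
∂A     = {}

U open, U⊆A: {}, {2}, {1}, {1,2}. int(A) = ⋃ = {1,2}
X∖A={0}, int(X∖A)={0}, hence cl(A)={1,2}
∂A: remove int from cl → {}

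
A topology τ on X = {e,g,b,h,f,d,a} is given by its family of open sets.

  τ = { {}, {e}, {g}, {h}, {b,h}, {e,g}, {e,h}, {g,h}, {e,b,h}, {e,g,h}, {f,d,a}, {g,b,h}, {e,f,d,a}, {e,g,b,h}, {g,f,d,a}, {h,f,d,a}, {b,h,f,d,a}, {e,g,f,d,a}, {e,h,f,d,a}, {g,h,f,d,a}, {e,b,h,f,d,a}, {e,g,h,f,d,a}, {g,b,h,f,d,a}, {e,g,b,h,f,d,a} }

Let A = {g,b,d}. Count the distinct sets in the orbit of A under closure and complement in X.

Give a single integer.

X∖A={e,h,f,a}, int(X∖A)={e,h}, hence cl(A)={g,b,f,d,a}
Orbit (k=closure, c=complement):
  1. A     = {g,b,d}
  2. kA    = {g,b,f,d,a}
  3. cA    = {e,h,f,a}
  4. ckA   = {e,h}
  5. kcA   = {e,b,h,f,d,a}
  6. kckA  = {e,b,h}
  7. ckcA  = {g}
  8. ckckA = {g,f,d,a}
(closed under both — stop)

8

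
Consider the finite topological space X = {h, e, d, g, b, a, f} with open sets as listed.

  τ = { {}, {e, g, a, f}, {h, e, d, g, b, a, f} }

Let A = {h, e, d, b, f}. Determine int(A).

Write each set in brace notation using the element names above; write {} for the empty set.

interior: largest open inside A is {} (from {})

{}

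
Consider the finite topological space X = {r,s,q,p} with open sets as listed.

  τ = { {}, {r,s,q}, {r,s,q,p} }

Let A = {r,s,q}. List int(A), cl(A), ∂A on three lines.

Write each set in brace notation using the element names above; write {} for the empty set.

opens ⊆ A: {}, {r,s,q}; union → int = {r,s,q}
complement {p}; its interior {}; cl(A) = X∖{} = {r,s,q,p}
boundary = {r,s,q,p} ∖ {r,s,q} = {p}

int(A) = {r,s,q}
cl(A)  = {r,s,q,p}
∂A     = {p}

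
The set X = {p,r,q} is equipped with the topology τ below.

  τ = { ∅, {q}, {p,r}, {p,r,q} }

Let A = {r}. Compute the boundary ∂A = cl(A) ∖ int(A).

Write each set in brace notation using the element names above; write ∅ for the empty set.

{p,r}

U open, U⊆A: ∅. int(A) = ⋃ = ∅
X∖A={p,q}, int(X∖A)={q}, hence cl(A)={p,r}
∂A: remove int from cl → {p,r}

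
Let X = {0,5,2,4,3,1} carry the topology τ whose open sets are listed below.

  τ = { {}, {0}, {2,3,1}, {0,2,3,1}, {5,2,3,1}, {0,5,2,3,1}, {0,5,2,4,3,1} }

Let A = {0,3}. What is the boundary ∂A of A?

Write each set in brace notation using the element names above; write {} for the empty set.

open subsets of A: {}, {0}; so int(A) = {0}
closure: X∖int(X∖A) = X∖{} = {0,5,2,4,3,1}
∂A = {0,5,2,4,3,1} minus {0} = {5,2,4,3,1}

{5,2,4,3,1}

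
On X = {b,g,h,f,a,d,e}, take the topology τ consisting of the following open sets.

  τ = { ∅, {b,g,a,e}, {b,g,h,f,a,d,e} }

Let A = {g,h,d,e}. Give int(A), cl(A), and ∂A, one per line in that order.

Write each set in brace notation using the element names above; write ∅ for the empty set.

U open, U⊆A: ∅. int(A) = ⋃ = ∅
X∖A={b,f,a}, int(X∖A)=∅, hence cl(A)={b,g,h,f,a,d,e}
∂A: remove int from cl → {b,g,h,f,a,d,e}

int(A) = ∅
cl(A)  = {b,g,h,f,a,d,e}
∂A     = {b,g,h,f,a,d,e}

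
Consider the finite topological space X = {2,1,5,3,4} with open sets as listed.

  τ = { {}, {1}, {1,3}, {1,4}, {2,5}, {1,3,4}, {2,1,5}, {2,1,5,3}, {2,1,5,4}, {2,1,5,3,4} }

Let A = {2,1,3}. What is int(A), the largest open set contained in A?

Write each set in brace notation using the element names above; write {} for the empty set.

open subsets of A: {}, {1}, {1,3}; so int(A) = {1,3}

{1,3}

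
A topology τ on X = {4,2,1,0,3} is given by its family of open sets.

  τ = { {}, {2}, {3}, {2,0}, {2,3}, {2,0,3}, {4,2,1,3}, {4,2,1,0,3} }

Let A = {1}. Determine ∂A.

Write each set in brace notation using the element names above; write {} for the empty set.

opens ⊆ A: {}; union → int = {}
complement {4,2,0,3}; its interior {2,0,3}; cl(A) = X∖{2,0,3} = {4,1}
boundary = {4,1} ∖ {} = {4,1}

{4,1}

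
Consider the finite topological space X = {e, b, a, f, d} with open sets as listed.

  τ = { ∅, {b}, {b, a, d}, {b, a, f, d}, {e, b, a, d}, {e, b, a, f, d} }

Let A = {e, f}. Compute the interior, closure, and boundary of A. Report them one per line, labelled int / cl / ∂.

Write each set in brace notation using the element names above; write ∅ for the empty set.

int(A) = ∅
cl(A)  = {e, f}
∂A     = {e, f}

U open, U⊆A: ∅. int(A) = ⋃ = ∅
X∖A={b, a, d}, int(X∖A)={b, a, d}, hence cl(A)={e, f}
∂A: remove int from cl → {e, f}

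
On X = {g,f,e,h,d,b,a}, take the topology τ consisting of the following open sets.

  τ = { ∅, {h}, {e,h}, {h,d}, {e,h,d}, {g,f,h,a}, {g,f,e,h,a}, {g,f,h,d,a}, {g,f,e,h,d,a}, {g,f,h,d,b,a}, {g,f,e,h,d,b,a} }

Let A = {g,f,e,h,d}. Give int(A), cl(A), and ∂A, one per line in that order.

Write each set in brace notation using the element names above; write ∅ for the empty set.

U open, U⊆A: ∅, {h}, {h,d}, {e,h}, {e,h,d}. int(A) = ⋃ = {e,h,d}
X∖A={b,a}, int(X∖A)=∅, hence cl(A)={g,f,e,h,d,b,a}
∂A: remove int from cl → {g,f,b,a}

int(A) = {e,h,d}
cl(A)  = {g,f,e,h,d,b,a}
∂A     = {g,f,b,a}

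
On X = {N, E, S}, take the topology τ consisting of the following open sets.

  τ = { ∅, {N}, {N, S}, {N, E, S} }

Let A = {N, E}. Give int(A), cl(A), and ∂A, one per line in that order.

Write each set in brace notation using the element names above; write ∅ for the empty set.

int(A) = {N}
cl(A)  = {N, E, S}
∂A     = {E, S}

U open, U⊆A: ∅, {N}. int(A) = ⋃ = {N}
X∖A={S}, int(X∖A)=∅, hence cl(A)={N, E, S}
∂A: remove int from cl → {E, S}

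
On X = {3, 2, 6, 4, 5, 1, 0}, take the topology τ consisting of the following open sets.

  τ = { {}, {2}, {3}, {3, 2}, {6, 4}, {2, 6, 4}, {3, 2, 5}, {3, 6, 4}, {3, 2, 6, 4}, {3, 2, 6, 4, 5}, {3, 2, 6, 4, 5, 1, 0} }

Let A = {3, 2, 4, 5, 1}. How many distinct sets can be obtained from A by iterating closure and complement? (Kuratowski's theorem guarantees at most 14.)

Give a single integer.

complement {6, 0}; its interior {}; cl(A) = X∖{} = {3, 2, 6, 4, 5, 1, 0}
With k = closure, c = complement:
  1. A     = {3, 2, 4, 5, 1}
  2. kA    = {3, 2, 6, 4, 5, 1, 0}
  3. cA    = {6, 0}
  4. ckA   = {}
  5. kcA   = {6, 4, 1, 0}
  6. ckcA  = {3, 2, 5}
  7. kckcA = {3, 2, 5, 1, 0}
  8. ckckcA = {6, 4}
k, c of each give nothing new

8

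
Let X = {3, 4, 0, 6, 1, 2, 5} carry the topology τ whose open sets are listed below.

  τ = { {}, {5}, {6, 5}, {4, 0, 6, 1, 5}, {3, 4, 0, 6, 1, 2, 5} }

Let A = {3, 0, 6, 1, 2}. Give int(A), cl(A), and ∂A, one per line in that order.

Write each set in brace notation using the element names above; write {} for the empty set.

int(A) = {}
cl(A)  = {3, 4, 0, 6, 1, 2}
∂A     = {3, 4, 0, 6, 1, 2}

open subsets of A: {}; so int(A) = {}
closure: X∖int(X∖A) = X∖{5} = {3, 4, 0, 6, 1, 2}
∂A = {3, 4, 0, 6, 1, 2} minus {} = {3, 4, 0, 6, 1, 2}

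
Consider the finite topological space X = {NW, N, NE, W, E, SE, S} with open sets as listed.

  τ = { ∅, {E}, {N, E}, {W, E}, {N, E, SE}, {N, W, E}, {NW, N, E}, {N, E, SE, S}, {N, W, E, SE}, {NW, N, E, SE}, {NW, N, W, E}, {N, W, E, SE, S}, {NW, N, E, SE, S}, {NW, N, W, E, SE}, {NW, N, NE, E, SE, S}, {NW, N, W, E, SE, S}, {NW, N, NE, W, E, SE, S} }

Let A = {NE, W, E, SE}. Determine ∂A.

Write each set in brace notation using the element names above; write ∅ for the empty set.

{NW, N, NE, SE, S}

interior: largest open inside A is {W, E} (from ∅, {E}, {W, E})
cl via duality: int({NW, N, S}) = ∅, so X∖∅ = {NW, N, NE, W, E, SE, S}
cl∖int = {NW, N, NE, SE, S}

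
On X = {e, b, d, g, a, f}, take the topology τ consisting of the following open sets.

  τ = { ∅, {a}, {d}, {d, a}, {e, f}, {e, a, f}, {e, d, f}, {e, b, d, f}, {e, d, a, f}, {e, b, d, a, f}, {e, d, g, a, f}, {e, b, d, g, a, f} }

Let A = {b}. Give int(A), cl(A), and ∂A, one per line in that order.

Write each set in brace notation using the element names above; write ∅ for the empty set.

open subsets of A: ∅; so int(A) = ∅
closure: X∖int(X∖A) = X∖{e, d, g, a, f} = {b}
∂A = {b} minus ∅ = {b}

int(A) = ∅
cl(A)  = {b}
∂A     = {b}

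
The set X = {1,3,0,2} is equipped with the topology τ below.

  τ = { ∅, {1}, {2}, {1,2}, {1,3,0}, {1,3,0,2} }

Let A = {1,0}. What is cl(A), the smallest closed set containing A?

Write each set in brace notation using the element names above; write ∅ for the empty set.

cl via duality: int({3,2}) = {2}, so X∖{2} = {1,3,0}

{1,3,0}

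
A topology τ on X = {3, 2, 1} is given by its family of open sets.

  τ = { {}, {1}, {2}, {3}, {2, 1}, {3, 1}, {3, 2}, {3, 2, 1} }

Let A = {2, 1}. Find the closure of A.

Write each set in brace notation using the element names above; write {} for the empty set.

{2, 1}

complement {3}; its interior {3}; cl(A) = X∖{3} = {2, 1}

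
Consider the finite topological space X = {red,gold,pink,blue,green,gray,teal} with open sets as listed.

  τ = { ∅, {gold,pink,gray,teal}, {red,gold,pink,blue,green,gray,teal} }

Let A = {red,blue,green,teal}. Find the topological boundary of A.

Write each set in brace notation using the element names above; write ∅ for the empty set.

opens ⊆ A: ∅; union → int = ∅
complement {gold,pink,gray}; its interior ∅; cl(A) = X∖∅ = {red,gold,pink,blue,green,gray,teal}
boundary = {red,gold,pink,blue,green,gray,teal} ∖ ∅ = {red,gold,pink,blue,green,gray,teal}

{red,gold,pink,blue,green,gray,teal}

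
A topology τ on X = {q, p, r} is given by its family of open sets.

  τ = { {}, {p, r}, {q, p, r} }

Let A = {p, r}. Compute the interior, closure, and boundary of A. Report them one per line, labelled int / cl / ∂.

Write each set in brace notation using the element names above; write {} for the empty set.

open subsets of A: {}, {p, r}; so int(A) = {p, r}
closure: X∖int(X∖A) = X∖{} = {q, p, r}
∂A = {q, p, r} minus {p, r} = {q}

int(A) = {p, r}
cl(A)  = {q, p, r}
∂A     = {q}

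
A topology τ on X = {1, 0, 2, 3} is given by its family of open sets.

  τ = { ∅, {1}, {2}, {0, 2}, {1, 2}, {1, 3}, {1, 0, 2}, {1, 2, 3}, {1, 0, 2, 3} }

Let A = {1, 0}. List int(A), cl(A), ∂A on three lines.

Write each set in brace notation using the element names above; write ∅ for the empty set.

int(A) = {1}
cl(A)  = {1, 0, 3}
∂A     = {0, 3}

interior: largest open inside A is {1} (from ∅, {1})
cl via duality: int({2, 3}) = {2}, so X∖{2} = {1, 0, 3}
cl∖int = {0, 3}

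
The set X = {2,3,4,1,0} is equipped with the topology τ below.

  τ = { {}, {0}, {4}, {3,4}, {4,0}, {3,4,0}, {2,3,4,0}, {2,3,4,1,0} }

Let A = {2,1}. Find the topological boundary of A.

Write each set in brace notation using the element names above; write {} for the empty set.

U open, U⊆A: {}. int(A) = ⋃ = {}
X∖A={3,4,0}, int(X∖A)={3,4,0}, hence cl(A)={2,1}
∂A: remove int from cl → {2,1}

{2,1}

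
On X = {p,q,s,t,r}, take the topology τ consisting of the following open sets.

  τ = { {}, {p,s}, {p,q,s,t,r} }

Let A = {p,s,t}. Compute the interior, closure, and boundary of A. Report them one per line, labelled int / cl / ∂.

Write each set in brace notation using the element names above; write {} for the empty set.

open subsets of A: {}, {p,s}; so int(A) = {p,s}
closure: X∖int(X∖A) = X∖{} = {p,q,s,t,r}
∂A = {p,q,s,t,r} minus {p,s} = {q,t,r}

int(A) = {p,s}
cl(A)  = {p,q,s,t,r}
∂A     = {q,t,r}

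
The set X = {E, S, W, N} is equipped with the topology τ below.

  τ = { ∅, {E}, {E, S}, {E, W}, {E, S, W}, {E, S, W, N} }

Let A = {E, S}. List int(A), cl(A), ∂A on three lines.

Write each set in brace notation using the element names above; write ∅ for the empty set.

open subsets of A: ∅, {E}, {E, S}; so int(A) = {E, S}
closure: X∖int(X∖A) = X∖∅ = {E, S, W, N}
∂A = {E, S, W, N} minus {E, S} = {W, N}

int(A) = {E, S}
cl(A)  = {E, S, W, N}
∂A     = {W, N}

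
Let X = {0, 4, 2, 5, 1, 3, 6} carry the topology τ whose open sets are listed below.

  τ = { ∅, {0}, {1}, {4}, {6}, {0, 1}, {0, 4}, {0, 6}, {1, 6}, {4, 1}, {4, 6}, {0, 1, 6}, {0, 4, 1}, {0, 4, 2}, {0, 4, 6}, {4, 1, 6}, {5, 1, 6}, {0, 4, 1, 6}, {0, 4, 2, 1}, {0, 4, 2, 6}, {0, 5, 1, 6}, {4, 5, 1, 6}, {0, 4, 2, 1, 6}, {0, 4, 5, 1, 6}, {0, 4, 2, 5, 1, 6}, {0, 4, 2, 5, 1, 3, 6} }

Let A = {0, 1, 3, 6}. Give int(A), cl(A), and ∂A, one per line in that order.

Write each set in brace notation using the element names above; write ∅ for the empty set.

int(A) = {0, 1, 6}
cl(A)  = {0, 2, 5, 1, 3, 6}
∂A     = {2, 5, 3}

open subsets of A: ∅, {0}, {6}, {1}, {1, 6}, {0, 1}, {0, 6}, {0, 1, 6}; so int(A) = {0, 1, 6}
closure: X∖int(X∖A) = X∖{4} = {0, 2, 5, 1, 3, 6}
∂A = {0, 2, 5, 1, 3, 6} minus {0, 1, 6} = {2, 5, 3}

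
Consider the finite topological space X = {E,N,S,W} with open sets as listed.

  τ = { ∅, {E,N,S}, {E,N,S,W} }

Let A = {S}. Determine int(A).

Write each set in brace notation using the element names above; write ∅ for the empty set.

interior: largest open inside A is ∅ (from ∅)

∅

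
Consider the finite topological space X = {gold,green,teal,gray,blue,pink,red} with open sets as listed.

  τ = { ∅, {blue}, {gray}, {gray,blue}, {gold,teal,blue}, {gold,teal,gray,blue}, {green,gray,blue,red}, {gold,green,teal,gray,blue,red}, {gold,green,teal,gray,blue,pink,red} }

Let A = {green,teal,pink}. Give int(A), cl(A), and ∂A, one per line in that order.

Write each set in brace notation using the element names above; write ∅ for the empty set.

interior: largest open inside A is ∅ (from ∅)
cl via duality: int({gold,gray,blue,red}) = {gray,blue}, so X∖{gray,blue} = {gold,green,teal,pink,red}
cl∖int = {gold,green,teal,pink,red}

int(A) = ∅
cl(A)  = {gold,green,teal,pink,red}
∂A     = {gold,green,teal,pink,red}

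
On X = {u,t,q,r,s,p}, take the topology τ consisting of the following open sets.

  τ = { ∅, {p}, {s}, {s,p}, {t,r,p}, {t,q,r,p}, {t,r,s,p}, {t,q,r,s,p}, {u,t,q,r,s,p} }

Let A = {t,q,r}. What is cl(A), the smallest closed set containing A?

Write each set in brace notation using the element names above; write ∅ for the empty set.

X∖A={u,s,p}, int(X∖A)={s,p}, hence cl(A)={u,t,q,r}

{u,t,q,r}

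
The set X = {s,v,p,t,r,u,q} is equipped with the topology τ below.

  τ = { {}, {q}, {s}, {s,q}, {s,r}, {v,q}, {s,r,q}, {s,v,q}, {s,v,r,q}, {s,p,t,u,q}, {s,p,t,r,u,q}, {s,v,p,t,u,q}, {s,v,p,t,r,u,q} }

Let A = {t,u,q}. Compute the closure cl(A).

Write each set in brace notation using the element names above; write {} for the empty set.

closure: X∖int(X∖A) = X∖{s,r} = {v,p,t,u,q}

{v,p,t,u,q}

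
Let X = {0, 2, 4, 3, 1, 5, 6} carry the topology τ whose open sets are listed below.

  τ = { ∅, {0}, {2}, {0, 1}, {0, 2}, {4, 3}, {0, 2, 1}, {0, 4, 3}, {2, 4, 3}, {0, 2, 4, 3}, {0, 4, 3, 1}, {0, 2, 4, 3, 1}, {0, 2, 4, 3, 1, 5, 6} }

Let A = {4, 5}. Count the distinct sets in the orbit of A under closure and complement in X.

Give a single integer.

8

closure: X∖int(X∖A) = X∖{0, 2, 1} = {4, 3, 5, 6}
Let k=closure and c=complement:
  1. A     = {4, 5}
  2. kA    = {4, 3, 5, 6}
  3. cA    = {0, 2, 3, 1, 6}
  4. ckA   = {0, 2, 1}
  5. kcA   = {0, 2, 4, 3, 1, 5, 6}
  6. kckA  = {0, 2, 1, 5, 6}
  7. ckcA  = ∅
  8. ckckA = {4, 3}
— saturated at 8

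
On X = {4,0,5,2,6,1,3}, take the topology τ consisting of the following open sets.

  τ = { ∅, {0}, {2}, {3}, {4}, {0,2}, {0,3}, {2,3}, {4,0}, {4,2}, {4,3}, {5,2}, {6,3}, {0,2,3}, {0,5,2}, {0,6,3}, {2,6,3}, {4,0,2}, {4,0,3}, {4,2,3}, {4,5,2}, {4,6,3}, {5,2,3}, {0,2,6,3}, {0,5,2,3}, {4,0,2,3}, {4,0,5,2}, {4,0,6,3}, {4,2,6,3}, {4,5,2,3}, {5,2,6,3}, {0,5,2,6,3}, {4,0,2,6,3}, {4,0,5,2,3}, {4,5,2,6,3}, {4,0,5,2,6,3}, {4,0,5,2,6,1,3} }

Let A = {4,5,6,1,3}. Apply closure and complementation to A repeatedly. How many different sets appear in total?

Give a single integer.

complement {0,2}; its interior {0,2}; cl(A) = X∖{0,2} = {4,5,6,1,3}
With k = closure, c = complement:
  1. A     = {4,5,6,1,3}
  2. cA    = {0,2}
  3. kcA   = {0,5,2,1}
  4. ckcA  = {4,6,3}
  5. kckcA = {4,6,1,3}
  6. ckckcA = {0,5,2}
k, c of each give nothing new

6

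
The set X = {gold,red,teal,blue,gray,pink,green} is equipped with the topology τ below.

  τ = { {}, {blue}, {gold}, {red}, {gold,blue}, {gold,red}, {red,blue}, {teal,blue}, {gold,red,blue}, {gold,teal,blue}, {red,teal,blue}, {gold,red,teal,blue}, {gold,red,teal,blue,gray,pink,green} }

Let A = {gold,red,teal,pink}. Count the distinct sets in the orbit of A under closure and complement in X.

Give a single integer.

cl via duality: int({blue,gray,green}) = {blue}, so X∖{blue} = {gold,red,teal,gray,pink,green}
Write k for closure, c for complement:
  1. A     = {gold,red,teal,pink}
  2. kA    = {gold,red,teal,gray,pink,green}
  3. cA    = {blue,gray,green}
  4. ckA   = {blue}
  5. kcA   = {teal,blue,gray,pink,green}
  6. ckcA  = {gold,red}
  7. kckcA = {gold,red,gray,pink,green}
  8. ckckcA = {teal,blue}
applying k or c yields no new set

8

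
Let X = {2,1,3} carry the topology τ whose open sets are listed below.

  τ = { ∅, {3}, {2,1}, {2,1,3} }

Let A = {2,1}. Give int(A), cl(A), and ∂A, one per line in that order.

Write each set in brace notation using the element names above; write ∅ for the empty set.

opens ⊆ A: ∅, {2,1}; union → int = {2,1}
complement {3}; its interior {3}; cl(A) = X∖{3} = {2,1}
boundary = {2,1} ∖ {2,1} = ∅

int(A) = {2,1}
cl(A)  = {2,1}
∂A     = ∅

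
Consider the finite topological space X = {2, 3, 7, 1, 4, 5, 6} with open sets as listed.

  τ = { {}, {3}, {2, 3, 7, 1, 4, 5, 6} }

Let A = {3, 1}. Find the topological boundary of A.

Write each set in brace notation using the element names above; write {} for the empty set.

{2, 7, 1, 4, 5, 6}

opens ⊆ A: {}, {3}; union → int = {3}
complement {2, 7, 4, 5, 6}; its interior {}; cl(A) = X∖{} = {2, 3, 7, 1, 4, 5, 6}
boundary = {2, 3, 7, 1, 4, 5, 6} ∖ {3} = {2, 7, 1, 4, 5, 6}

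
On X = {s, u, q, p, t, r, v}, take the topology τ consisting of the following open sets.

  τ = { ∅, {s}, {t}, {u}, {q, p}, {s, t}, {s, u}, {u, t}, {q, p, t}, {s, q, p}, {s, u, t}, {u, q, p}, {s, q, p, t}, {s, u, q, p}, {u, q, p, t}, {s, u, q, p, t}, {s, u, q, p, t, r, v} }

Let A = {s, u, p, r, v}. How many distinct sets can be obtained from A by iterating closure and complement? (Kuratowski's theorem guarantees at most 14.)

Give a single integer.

X∖A={q, t}, int(X∖A)={t}, hence cl(A)={s, u, q, p, r, v}
Orbit (k=closure, c=complement):
  1. A     = {s, u, p, r, v}
  2. kA    = {s, u, q, p, r, v}
  3. cA    = {q, t}
  4. ckA   = {t}
  5. kcA   = {q, p, t, r, v}
  6. kckA  = {t, r, v}
  7. ckcA  = {s, u}
  8. ckckA = {s, u, q, p}
  9. kckcA = {s, u, r, v}
  10. ckckcA = {q, p, t}
(closed under both — stop)

10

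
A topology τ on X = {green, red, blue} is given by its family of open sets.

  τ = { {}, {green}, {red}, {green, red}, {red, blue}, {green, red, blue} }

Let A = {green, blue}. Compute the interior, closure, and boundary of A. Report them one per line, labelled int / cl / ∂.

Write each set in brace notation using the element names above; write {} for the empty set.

interior: largest open inside A is {green} (from {}, {green})
cl via duality: int({red}) = {red}, so X∖{red} = {green, blue}
cl∖int = {blue}

int(A) = {green}
cl(A)  = {green, blue}
∂A     = {blue}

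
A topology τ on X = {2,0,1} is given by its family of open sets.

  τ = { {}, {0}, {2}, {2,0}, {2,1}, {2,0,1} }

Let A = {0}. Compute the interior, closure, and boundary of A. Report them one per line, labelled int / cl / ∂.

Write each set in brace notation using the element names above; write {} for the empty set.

interior: largest open inside A is {0} (from {}, {0})
cl via duality: int({2,1}) = {2,1}, so X∖{2,1} = {0}
cl∖int = {}

int(A) = {0}
cl(A)  = {0}
∂A     = {}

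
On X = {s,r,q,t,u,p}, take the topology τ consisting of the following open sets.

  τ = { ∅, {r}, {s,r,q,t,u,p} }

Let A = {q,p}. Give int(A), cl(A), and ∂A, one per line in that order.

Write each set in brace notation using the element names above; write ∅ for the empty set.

int(A) = ∅
cl(A)  = {s,q,t,u,p}
∂A     = {s,q,t,u,p}

interior: largest open inside A is ∅ (from ∅)
cl via duality: int({s,r,t,u}) = {r}, so X∖{r} = {s,q,t,u,p}
cl∖int = {s,q,t,u,p}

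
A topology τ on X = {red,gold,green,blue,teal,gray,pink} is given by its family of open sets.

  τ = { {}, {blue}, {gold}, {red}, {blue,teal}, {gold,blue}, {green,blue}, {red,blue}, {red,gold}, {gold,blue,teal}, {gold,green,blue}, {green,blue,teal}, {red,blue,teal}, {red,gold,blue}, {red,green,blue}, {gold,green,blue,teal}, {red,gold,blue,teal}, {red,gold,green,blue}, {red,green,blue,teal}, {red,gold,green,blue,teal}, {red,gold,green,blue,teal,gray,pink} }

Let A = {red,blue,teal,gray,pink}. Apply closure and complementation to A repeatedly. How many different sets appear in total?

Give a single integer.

8

cl via duality: int({gold,green}) = {gold}, so X∖{gold} = {red,green,blue,teal,gray,pink}
Write k for closure, c for complement:
  1. A     = {red,blue,teal,gray,pink}
  2. kA    = {red,green,blue,teal,gray,pink}
  3. cA    = {gold,green}
  4. ckA   = {gold}
  5. kcA   = {gold,green,gray,pink}
  6. kckA  = {gold,gray,pink}
  7. ckcA  = {red,blue,teal}
  8. ckckA = {red,green,blue,teal}
applying k or c yields no new set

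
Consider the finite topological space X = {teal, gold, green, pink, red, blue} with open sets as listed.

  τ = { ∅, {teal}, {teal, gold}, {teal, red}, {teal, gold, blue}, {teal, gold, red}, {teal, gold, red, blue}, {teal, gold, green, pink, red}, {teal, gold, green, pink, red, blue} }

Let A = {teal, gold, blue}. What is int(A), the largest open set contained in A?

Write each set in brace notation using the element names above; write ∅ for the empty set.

{teal, gold, blue}

U open, U⊆A: ∅, {teal}, {teal, gold}, {teal, gold, blue}. int(A) = ⋃ = {teal, gold, blue}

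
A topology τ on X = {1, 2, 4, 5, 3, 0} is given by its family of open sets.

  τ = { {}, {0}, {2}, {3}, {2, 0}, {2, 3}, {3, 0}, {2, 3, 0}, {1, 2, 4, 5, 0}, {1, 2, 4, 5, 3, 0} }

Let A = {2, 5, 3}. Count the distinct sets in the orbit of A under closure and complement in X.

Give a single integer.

6

closure: X∖int(X∖A) = X∖{0} = {1, 2, 4, 5, 3}
Let k=closure and c=complement:
  1. A     = {2, 5, 3}
  2. kA    = {1, 2, 4, 5, 3}
  3. cA    = {1, 4, 0}
  4. ckA   = {0}
  5. kcA   = {1, 4, 5, 0}
  6. ckcA  = {2, 3}
— saturated at 6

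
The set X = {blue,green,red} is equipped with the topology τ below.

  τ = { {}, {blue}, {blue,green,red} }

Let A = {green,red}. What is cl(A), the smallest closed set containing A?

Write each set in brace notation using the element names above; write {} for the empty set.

{green,red}

cl via duality: int({blue}) = {blue}, so X∖{blue} = {green,red}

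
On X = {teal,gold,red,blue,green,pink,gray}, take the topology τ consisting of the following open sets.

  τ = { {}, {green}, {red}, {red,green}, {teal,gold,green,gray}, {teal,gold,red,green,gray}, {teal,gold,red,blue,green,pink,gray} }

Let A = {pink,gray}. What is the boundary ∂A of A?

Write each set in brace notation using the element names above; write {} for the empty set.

interior: largest open inside A is {} (from {})
cl via duality: int({teal,gold,red,blue,green}) = {red,green}, so X∖{red,green} = {teal,gold,blue,pink,gray}
cl∖int = {teal,gold,blue,pink,gray}

{teal,gold,blue,pink,gray}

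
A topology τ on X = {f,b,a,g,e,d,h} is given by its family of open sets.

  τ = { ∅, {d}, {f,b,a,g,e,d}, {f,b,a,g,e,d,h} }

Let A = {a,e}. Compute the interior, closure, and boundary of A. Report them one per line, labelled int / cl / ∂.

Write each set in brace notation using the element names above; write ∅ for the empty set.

int(A) = ∅
cl(A)  = {f,b,a,g,e,h}
∂A     = {f,b,a,g,e,h}

opens ⊆ A: ∅; union → int = ∅
complement {f,b,g,d,h}; its interior {d}; cl(A) = X∖{d} = {f,b,a,g,e,h}
boundary = {f,b,a,g,e,h} ∖ ∅ = {f,b,a,g,e,h}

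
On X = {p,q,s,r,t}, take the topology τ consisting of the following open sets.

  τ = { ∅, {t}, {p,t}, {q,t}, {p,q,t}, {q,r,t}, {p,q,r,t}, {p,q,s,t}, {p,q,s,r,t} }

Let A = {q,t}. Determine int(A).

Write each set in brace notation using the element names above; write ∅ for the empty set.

{q,t}

U open, U⊆A: ∅, {t}, {q,t}. int(A) = ⋃ = {q,t}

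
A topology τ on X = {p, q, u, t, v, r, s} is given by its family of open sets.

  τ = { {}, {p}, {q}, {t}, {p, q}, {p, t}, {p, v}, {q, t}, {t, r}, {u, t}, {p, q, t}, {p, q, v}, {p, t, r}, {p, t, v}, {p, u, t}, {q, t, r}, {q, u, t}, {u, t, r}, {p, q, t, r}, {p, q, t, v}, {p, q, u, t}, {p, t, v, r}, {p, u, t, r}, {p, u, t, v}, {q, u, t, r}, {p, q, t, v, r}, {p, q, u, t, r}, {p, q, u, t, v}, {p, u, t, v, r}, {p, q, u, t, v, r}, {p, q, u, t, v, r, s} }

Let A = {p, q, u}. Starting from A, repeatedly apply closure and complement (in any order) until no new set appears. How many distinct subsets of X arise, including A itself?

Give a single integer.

10

closure: X∖int(X∖A) = X∖{t, r} = {p, q, u, v, s}
Let k=closure and c=complement:
  1. A     = {p, q, u}
  2. kA    = {p, q, u, v, s}
  3. cA    = {t, v, r, s}
  4. ckA   = {t, r}
  5. kcA   = {u, t, v, r, s}
  6. kckA  = {u, t, r, s}
  7. ckcA  = {p, q}
  8. ckckA = {p, q, v}
  9. kckcA = {p, q, v, s}
  10. ckckcA = {u, t, r}
— saturated at 10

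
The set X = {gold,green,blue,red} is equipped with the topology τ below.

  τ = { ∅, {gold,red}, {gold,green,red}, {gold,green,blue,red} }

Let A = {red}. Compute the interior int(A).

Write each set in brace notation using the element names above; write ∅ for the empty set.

opens ⊆ A: ∅; union → int = ∅

∅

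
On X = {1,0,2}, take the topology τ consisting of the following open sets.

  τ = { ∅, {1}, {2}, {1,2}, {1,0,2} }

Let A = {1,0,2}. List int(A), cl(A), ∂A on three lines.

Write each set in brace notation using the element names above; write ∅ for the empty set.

int(A) = {1,0,2}
cl(A)  = {1,0,2}
∂A     = ∅

U open, U⊆A: ∅, {2}, {1}, {1,2}, {1,0,2}. int(A) = ⋃ = {1,0,2}
X∖A=∅, int(X∖A)=∅, hence cl(A)={1,0,2}
∂A: remove int from cl → ∅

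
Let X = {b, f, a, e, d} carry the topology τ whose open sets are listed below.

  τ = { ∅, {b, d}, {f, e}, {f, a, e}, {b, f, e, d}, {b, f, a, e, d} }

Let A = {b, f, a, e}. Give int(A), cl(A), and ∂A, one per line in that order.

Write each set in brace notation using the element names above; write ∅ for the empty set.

int(A) = {f, a, e}
cl(A)  = {b, f, a, e, d}
∂A     = {b, d}

interior: largest open inside A is {f, a, e} (from ∅, {f, e}, {f, a, e})
cl via duality: int({d}) = ∅, so X∖∅ = {b, f, a, e, d}
cl∖int = {b, d}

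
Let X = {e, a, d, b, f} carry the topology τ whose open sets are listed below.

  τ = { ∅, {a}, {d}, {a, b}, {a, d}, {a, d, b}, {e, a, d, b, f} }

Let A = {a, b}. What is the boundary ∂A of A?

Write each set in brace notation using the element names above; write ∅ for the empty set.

open subsets of A: ∅, {a}, {a, b}; so int(A) = {a, b}
closure: X∖int(X∖A) = X∖{d} = {e, a, b, f}
∂A = {e, a, b, f} minus {a, b} = {e, f}

{e, f}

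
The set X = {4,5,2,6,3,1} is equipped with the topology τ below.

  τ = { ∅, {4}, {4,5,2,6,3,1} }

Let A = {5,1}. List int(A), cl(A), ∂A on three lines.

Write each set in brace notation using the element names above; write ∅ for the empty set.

int(A) = ∅
cl(A)  = {5,2,6,3,1}
∂A     = {5,2,6,3,1}

open subsets of A: ∅; so int(A) = ∅
closure: X∖int(X∖A) = X∖{4} = {5,2,6,3,1}
∂A = {5,2,6,3,1} minus ∅ = {5,2,6,3,1}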